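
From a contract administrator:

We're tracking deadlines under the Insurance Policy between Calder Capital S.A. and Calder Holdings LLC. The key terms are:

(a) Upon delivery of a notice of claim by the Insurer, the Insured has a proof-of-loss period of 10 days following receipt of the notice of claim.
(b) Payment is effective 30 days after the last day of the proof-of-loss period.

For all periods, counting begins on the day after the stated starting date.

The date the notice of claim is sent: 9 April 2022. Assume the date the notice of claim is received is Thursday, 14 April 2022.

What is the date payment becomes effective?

24 May 2022

Adding 10 calendar days to 14 April 2022 gives 24 April 2022, which is the last day of the proof-of-loss period.
The date payment becomes effective: 30 calendar days after 24 April 2022 is 24 May 2022.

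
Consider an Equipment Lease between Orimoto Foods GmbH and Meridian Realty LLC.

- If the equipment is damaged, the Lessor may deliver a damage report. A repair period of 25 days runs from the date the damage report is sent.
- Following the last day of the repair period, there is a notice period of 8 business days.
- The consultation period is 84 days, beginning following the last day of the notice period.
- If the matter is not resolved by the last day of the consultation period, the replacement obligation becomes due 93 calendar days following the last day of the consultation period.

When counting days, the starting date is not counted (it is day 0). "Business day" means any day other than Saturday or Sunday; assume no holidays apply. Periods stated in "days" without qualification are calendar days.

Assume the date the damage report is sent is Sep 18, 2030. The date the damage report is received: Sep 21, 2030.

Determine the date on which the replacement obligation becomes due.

Apr 18, 2031

The last day of the repair period: 25 calendar days after Sep 18, 2030 is Oct 13, 2030.
From Sunday, Oct 13, 2030, 8 business days (Oct 14, Oct 15, Oct 16, Oct 17, Oct 18, Oct 21, Oct 22, Oct 23, skipping weekends) brings us to Wednesday, Oct 23, 2030, which is the last day of the notice period.
The last day of the consultation period: Oct 23, 2030 + 84 days = Jan 15, 2031.
Adding 93 calendar days to Jan 15, 2031 gives Apr 18, 2031, which is the date on which the replacement obligation becomes due.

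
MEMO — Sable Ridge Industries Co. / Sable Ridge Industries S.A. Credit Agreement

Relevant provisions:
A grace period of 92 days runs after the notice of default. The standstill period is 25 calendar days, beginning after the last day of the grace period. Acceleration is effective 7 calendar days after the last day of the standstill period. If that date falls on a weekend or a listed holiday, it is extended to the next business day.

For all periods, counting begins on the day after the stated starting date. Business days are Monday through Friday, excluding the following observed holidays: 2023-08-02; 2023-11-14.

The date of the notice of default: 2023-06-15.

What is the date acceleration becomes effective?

2023-10-17

The last day of the grace period: 2023-06-15 + 92 days = 2023-09-15.
The last day of the standstill period: 25 calendar days after 2023-09-15 is 2023-10-10.
The date acceleration becomes effective: 2023-10-10 + 7 days = 2023-10-17. 2023-10-17 is a Tuesday and is not a listed holiday, so no roll-forward applies.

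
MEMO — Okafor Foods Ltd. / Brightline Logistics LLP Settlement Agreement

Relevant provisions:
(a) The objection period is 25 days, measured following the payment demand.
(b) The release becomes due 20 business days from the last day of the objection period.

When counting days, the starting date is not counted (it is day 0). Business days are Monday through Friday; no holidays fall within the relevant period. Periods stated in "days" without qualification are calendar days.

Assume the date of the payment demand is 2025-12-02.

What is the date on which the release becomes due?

The last day of the objection period: 2025-12-02 + 25 days = 2025-12-27.
The date on which the release becomes due: 20 business days after Saturday, 2025-12-27, skipping weekends — Dec 29, Dec 30, Dec 31, Jan 1, …, Jan 21, Jan 22, Jan 23 — lands on Friday, 2026-01-23.

2026-01-23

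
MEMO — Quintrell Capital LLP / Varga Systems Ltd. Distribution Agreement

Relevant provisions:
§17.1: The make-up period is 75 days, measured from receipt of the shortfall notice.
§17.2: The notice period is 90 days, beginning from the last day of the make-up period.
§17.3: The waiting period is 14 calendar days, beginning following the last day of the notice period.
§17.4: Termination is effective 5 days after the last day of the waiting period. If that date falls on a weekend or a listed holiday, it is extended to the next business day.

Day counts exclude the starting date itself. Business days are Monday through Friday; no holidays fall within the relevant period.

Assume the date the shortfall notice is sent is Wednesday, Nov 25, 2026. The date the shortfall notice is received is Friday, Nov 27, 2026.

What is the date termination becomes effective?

May 31, 2027

The last day of the make-up period: Nov 27, 2026 + 75 days = Feb 10, 2027.
Adding 90 calendar days to Feb 10, 2027 gives May 11, 2027, which is the last day of the notice period.
The last day of the waiting period: May 11, 2027 + 14 days = May 25, 2027.
The date termination becomes effective: 5 calendar days after May 25, 2027 is May 30, 2027. That falls on a Sunday, so it rolls to the next business day, Monday, May 31, 2027.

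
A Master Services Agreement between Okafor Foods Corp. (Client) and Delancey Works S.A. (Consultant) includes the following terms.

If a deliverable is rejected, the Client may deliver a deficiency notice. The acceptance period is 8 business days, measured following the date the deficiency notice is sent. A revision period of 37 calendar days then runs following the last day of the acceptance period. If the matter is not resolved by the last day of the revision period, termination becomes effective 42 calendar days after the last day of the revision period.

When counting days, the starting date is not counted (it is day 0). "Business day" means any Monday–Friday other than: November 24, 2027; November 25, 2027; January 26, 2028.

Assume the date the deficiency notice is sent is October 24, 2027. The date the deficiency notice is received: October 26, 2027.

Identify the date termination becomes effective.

From Sunday, October 24, 2027, 8 business days (Oct 25, Oct 26, Oct 27, Oct 28, Oct 29, Nov 1, Nov 2, Nov 3, skipping weekends) brings us to Wednesday, November 3, 2027, which is the last day of the acceptance period.
Adding 37 calendar days to November 3, 2027 gives December 10, 2027, which is the last day of the revision period.
The date termination becomes effective: 42 calendar days after December 10, 2027 is January 21, 2028.

January 21, 2028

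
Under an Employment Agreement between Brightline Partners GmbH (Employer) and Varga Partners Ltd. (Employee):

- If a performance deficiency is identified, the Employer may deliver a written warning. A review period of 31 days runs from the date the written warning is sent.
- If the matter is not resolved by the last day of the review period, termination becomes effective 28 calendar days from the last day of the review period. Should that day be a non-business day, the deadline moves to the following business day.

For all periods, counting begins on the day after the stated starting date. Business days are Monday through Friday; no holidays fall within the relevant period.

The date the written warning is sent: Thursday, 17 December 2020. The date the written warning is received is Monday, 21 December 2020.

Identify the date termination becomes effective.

The last day of the review period: 31 calendar days after 17 December 2020 is 17 January 2021.
The date termination becomes effective: 28 calendar days after 17 January 2021 is 14 February 2021. That falls on a Sunday, so it rolls to the next business day, Monday, 15 February 2021.

15 February 2021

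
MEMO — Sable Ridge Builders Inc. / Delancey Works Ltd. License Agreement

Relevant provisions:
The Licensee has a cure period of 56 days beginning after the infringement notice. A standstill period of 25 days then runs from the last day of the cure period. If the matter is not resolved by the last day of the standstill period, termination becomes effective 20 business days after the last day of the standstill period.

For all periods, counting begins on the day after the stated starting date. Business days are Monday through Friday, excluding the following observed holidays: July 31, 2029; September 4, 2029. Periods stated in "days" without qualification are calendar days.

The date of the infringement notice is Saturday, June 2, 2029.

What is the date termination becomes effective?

Adding 56 calendar days to June 2, 2029 gives July 28, 2029, which is the last day of the cure period.
Adding 25 calendar days to July 28, 2029 gives August 22, 2029, which is the last day of the standstill period.
From Wednesday, August 22, 2029, 20 business days (Aug 23, Aug 24, Aug 27, Aug 28, …, Sep 18, Sep 19, Sep 20, skipping weekends and the listed holiday on Sep 4) brings us to Thursday, September 20, 2029, which is the date termination becomes effective.

September 20, 2029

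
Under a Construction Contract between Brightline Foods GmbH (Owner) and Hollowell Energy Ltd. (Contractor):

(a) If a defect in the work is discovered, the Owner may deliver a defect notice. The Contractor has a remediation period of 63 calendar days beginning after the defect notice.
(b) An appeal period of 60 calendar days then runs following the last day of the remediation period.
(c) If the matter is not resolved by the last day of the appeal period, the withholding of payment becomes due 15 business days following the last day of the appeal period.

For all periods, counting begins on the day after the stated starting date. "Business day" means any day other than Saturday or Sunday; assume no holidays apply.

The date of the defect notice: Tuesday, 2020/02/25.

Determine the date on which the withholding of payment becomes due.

2020/07/17

The last day of the remediation period: 2020/02/25 + 63 days = 2020/04/28.
The last day of the appeal period: 2020/04/28 + 60 days = 2020/06/27.
The date on which the withholding of payment becomes due: counting 15 business days from Saturday, 2020/06/27 (Jun 29, Jun 30, Jul 1, Jul 2, …, Jul 15, Jul 16, Jul 17, skipping weekends) reaches Friday, 2020/07/17.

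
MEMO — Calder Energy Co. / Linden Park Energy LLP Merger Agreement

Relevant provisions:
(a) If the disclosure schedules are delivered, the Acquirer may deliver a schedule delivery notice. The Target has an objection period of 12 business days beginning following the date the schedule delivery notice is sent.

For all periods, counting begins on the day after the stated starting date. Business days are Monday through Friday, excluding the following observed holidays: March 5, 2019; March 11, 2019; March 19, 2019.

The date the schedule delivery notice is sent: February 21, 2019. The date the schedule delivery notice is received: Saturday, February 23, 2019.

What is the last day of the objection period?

The last day of the objection period: counting 12 business days from Thursday, February 21, 2019 (Feb 22, Feb 25, Feb 26, Feb 27, …, Mar 8, Mar 12, Mar 13, skipping weekends and the listed holidays on Mar 5, Mar 11) reaches Wednesday, March 13, 2019.

March 13, 2019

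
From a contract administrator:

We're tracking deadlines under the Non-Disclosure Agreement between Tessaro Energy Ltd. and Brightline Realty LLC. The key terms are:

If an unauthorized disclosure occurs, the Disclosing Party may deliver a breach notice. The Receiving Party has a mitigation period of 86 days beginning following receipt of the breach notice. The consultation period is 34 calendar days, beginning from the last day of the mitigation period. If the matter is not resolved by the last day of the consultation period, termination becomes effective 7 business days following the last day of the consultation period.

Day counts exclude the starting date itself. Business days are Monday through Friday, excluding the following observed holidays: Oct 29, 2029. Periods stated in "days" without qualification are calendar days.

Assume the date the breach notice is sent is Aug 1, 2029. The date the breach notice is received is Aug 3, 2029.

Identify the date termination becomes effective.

The last day of the mitigation period: 86 calendar days after Aug 3, 2029 is Oct 28, 2029.
The last day of the consultation period: Oct 28, 2029 + 34 days = Dec 1, 2029.
The date termination becomes effective: counting 7 business days from Saturday, Dec 1, 2029 (Dec 3, Dec 4, Dec 5, Dec 6, Dec 7, Dec 10, Dec 11, skipping weekends) reaches Tuesday, Dec 11, 2029.

Dec 11, 2029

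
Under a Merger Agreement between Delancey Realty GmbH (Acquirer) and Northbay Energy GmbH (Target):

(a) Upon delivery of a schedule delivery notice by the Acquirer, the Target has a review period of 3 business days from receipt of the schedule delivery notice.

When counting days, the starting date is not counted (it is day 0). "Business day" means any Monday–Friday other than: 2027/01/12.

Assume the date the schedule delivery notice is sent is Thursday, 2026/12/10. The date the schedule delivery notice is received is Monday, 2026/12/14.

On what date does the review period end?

The last day of the review period: 3 business days after Monday, 2026/12/14, skipping weekends — Dec 15, Dec 16, Dec 17 — lands on Thursday, 2026/12/17.

2026/12/17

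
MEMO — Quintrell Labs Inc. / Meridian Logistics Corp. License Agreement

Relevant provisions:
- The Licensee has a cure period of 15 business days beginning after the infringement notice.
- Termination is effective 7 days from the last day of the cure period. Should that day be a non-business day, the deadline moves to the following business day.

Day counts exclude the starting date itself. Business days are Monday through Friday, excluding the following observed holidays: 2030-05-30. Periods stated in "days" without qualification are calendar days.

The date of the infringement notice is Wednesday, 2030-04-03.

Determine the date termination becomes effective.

The last day of the cure period: 15 business days after Wednesday, 2030-04-03, skipping weekends — Apr 4, Apr 5, Apr 8, Apr 9, …, Apr 22, Apr 23, Apr 24 — lands on Wednesday, 2030-04-24.
The date termination becomes effective: 7 calendar days after 2030-04-24 is 2030-05-01. 2030-05-01 is a Wednesday and is not a listed holiday, so no roll-forward applies.

2030-05-01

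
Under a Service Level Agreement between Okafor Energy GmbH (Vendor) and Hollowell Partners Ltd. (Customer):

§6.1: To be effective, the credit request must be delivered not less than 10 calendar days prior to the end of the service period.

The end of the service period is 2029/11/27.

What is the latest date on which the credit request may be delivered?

2029/11/17

Counting back 10 calendar days from 2029/11/27 gives 2029/11/17.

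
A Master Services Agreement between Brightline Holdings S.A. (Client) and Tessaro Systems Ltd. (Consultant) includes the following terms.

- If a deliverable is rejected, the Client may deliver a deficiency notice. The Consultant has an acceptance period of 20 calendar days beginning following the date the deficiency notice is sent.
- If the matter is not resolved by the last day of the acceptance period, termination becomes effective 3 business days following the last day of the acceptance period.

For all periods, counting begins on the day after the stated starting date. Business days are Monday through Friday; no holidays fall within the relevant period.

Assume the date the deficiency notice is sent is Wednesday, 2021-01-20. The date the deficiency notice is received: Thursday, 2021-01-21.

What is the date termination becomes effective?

Adding 20 calendar days to 2021-01-20 gives 2021-02-09, which is the last day of the acceptance period.
The date termination becomes effective: 3 business days after Tuesday, 2021-02-09, skipping weekends — Feb 10, Feb 11, Feb 12 — lands on Friday, 2021-02-12.

2021-02-12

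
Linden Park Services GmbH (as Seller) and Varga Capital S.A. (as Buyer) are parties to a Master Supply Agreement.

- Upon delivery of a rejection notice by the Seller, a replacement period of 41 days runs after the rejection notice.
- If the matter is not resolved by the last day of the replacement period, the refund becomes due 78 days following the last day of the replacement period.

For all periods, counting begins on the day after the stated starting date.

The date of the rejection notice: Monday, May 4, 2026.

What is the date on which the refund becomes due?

The last day of the replacement period: May 4, 2026 + 41 days = June 14, 2026.
The date on which the refund becomes due: 78 calendar days after June 14, 2026 is August 31, 2026.

August 31, 2026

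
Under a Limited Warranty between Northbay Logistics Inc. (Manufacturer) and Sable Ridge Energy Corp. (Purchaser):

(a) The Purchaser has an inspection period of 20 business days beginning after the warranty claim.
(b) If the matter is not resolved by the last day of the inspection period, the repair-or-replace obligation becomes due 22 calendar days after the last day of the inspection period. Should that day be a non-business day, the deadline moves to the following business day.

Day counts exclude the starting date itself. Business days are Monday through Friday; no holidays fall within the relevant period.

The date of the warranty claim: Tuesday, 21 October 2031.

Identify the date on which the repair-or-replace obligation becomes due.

The last day of the inspection period: counting 20 business days from Tuesday, 21 October 2031 (Oct 22, Oct 23, Oct 24, Oct 27, …, Nov 14, Nov 17, Nov 18, skipping weekends) reaches Tuesday, 18 November 2031.
The date on which the repair-or-replace obligation becomes due: 22 calendar days after 18 November 2031 is 10 December 2031. 10 December 2031 is a Wednesday, so no roll-forward applies.

10 December 2031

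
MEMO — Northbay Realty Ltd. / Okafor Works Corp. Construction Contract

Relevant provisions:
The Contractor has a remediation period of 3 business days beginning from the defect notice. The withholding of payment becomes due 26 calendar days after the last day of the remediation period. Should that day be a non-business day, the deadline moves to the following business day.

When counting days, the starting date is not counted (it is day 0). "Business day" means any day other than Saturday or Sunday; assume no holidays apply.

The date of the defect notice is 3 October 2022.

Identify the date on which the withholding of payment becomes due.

1 November 2022

The last day of the remediation period: 3 business days after Monday, 3 October 2022, skipping weekends — Oct 4, Oct 5, Oct 6 — lands on Thursday, 6 October 2022.
The date on which the withholding of payment becomes due: 26 calendar days after 6 October 2022 is 1 November 2022. 1 November 2022 is a Tuesday, so no roll-forward applies.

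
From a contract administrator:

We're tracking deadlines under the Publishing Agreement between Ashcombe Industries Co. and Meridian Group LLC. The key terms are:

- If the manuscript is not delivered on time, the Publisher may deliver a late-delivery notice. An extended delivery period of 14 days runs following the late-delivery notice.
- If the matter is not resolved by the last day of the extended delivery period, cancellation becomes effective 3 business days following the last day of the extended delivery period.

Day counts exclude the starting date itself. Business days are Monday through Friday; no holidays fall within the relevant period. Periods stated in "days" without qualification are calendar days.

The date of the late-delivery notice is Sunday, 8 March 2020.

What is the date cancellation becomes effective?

25 March 2020

The last day of the extended delivery period: 8 March 2020 + 14 days = 22 March 2020.
The date cancellation becomes effective: counting 3 business days from Sunday, 22 March 2020 (Mar 23, Mar 24, Mar 25, skipping weekends) reaches Wednesday, 25 March 2020.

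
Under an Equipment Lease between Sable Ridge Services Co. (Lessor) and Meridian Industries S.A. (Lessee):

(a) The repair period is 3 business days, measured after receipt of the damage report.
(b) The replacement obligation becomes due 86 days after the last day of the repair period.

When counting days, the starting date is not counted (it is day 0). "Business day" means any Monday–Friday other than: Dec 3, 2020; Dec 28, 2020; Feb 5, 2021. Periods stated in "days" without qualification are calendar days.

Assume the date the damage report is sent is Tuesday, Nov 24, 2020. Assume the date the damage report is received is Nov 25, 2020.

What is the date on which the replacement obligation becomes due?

The last day of the repair period: counting 3 business days from Wednesday, Nov 25, 2020 (Nov 26, Nov 27, Nov 30, skipping weekends) reaches Monday, Nov 30, 2020.
The date on which the replacement obligation becomes due: 86 calendar days after Nov 30, 2020 is Feb 24, 2021.

Feb 24, 2021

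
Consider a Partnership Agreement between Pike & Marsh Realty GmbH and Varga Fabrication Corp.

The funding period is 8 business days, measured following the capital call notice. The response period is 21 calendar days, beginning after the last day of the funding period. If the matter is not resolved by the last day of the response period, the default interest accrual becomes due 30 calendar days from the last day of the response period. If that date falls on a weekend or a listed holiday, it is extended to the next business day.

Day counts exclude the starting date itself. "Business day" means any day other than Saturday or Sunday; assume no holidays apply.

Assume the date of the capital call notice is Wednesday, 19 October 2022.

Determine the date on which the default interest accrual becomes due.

21 December 2022

The last day of the funding period: 8 business days after Wednesday, 19 October 2022, skipping weekends — Oct 20, Oct 21, Oct 24, Oct 25, Oct 26, Oct 27, Oct 28, Oct 31 — lands on Monday, 31 October 2022.
Adding 21 calendar days to 31 October 2022 gives 21 November 2022, which is the last day of the response period.
Adding 30 calendar days to 21 November 2022 gives 21 December 2022, which is the date on which the default interest accrual becomes due. 21 December 2022 is a Wednesday, so no roll-forward applies.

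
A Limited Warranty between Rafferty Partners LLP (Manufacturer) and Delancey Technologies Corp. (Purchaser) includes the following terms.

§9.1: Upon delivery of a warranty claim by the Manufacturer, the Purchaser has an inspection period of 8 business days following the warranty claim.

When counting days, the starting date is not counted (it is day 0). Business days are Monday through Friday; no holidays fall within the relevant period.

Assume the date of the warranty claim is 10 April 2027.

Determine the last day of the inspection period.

21 April 2027

The last day of the inspection period: counting 8 business days from Saturday, 10 April 2027 (Apr 12, Apr 13, Apr 14, Apr 15, Apr 16, Apr 19, Apr 20, Apr 21, skipping weekends) reaches Wednesday, 21 April 2027.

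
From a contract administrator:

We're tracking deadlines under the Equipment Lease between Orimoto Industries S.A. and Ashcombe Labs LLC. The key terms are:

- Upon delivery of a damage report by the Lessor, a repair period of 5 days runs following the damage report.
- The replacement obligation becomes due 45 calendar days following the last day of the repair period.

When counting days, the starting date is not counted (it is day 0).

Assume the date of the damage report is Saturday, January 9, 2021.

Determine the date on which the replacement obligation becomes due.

The last day of the repair period: 5 calendar days after January 9, 2021 is January 14, 2021.
Adding 45 calendar days to January 14, 2021 gives February 28, 2021, which is the date on which the replacement obligation becomes due.

February 28, 2021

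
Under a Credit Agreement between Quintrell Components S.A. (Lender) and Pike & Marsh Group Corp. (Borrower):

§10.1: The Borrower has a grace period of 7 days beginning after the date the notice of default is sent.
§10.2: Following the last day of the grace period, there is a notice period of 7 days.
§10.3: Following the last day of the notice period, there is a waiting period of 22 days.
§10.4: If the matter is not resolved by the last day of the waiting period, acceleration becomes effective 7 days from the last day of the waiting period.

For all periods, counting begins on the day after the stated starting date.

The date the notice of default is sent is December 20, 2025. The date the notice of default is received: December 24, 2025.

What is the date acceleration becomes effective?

February 1, 2026

The last day of the grace period: December 20, 2025 + 7 days = December 27, 2025.
Adding 7 calendar days to December 27, 2025 gives January 3, 2026, which is the last day of the notice period.
Adding 22 calendar days to January 3, 2026 gives January 25, 2026, which is the last day of the waiting period.
The date acceleration becomes effective: January 25, 2026 + 7 days = February 1, 2026.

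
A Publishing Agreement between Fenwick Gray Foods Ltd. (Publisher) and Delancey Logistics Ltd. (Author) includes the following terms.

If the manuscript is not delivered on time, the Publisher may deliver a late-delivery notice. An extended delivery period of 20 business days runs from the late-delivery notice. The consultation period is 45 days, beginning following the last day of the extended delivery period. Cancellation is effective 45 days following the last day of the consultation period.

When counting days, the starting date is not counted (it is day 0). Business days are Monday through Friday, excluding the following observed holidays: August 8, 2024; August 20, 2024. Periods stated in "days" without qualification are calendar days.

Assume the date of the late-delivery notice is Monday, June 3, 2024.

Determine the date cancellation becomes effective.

From Monday, June 3, 2024, 20 business days (Jun 4, Jun 5, Jun 6, Jun 7, …, Jun 27, Jun 28, Jul 1, skipping weekends) brings us to Monday, July 1, 2024, which is the last day of the extended delivery period.
The last day of the consultation period: July 1, 2024 + 45 days = August 15, 2024.
Adding 45 calendar days to August 15, 2024 gives September 29, 2024, which is the date cancellation becomes effective.

September 29, 2024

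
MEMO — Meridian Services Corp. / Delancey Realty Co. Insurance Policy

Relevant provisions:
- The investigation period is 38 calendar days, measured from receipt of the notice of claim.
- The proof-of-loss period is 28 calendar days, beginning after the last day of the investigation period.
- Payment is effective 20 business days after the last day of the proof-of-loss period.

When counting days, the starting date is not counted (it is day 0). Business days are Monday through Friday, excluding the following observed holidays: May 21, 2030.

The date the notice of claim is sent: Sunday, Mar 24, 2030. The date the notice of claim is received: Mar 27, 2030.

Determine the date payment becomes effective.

Jun 28, 2030

The last day of the investigation period: 38 calendar days after Mar 27, 2030 is May 4, 2030.
Adding 28 calendar days to May 4, 2030 gives Jun 1, 2030, which is the last day of the proof-of-loss period.
The date payment becomes effective: counting 20 business days from Saturday, Jun 1, 2030 (Jun 3, Jun 4, Jun 5, Jun 6, …, Jun 26, Jun 27, Jun 28, skipping weekends) reaches Friday, Jun 28, 2030.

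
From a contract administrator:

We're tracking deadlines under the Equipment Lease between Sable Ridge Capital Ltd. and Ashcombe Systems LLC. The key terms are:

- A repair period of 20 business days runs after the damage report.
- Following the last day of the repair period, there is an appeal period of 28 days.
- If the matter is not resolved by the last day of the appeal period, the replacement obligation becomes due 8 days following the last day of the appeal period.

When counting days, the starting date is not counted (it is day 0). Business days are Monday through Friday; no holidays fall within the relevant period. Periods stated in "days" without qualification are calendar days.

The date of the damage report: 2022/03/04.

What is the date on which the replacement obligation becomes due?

2022/05/07

The last day of the repair period: 20 business days after Friday, 2022/03/04, skipping weekends — Mar 7, Mar 8, Mar 9, Mar 10, …, Mar 30, Mar 31, Apr 1 — lands on Friday, 2022/04/01.
The last day of the appeal period: 28 calendar days after 2022/04/01 is 2022/04/29.
The date on which the replacement obligation becomes due: 8 calendar days after 2022/04/29 is 2022/05/07.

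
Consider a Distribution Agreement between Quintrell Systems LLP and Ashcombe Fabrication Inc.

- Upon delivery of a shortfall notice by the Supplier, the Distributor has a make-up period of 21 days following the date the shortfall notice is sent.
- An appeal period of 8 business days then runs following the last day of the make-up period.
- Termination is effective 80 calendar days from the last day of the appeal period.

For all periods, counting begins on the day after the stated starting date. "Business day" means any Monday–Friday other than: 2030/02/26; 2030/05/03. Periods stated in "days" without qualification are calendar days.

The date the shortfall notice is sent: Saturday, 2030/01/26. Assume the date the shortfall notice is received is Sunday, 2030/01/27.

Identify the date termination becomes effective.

2030/05/19

The last day of the make-up period: 21 calendar days after 2030/01/26 is 2030/02/16.
The last day of the appeal period: 8 business days after Saturday, 2030/02/16, skipping weekends and the listed holiday on Feb 26 — Feb 18, Feb 19, Feb 20, Feb 21, Feb 22, Feb 25, Feb 27, Feb 28 — lands on Thursday, 2030/02/28.
The date termination becomes effective: 2030/02/28 + 80 days = 2030/05/19.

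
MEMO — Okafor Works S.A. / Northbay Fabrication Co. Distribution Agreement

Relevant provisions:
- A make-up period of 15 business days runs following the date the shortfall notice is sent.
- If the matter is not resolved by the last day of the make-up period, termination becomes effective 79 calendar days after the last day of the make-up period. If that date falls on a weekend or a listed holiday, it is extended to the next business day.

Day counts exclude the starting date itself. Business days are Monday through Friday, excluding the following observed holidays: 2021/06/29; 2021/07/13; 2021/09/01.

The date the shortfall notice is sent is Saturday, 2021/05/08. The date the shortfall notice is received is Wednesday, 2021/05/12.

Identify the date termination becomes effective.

2021/08/16

From Saturday, 2021/05/08, 15 business days (May 10, May 11, May 12, May 13, …, May 26, May 27, May 28, skipping weekends) brings us to Friday, 2021/05/28, which is the last day of the make-up period.
Adding 79 calendar days to 2021/05/28 gives 2021/08/15, which is the date termination becomes effective. That falls on a Sunday, so it rolls to the next business day, Monday, 2021/08/16.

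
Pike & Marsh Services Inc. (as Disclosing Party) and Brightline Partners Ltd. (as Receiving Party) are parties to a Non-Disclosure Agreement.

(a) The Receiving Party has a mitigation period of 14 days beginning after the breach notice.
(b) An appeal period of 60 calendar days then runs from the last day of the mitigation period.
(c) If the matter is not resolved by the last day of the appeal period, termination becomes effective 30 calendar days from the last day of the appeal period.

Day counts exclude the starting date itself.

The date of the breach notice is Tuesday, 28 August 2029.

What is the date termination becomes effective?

The last day of the mitigation period: 28 August 2029 + 14 days = 11 September 2029.
Adding 60 calendar days to 11 September 2029 gives 10 November 2029, which is the last day of the appeal period.
Adding 30 calendar days to 10 November 2029 gives 10 December 2029, which is the date termination becomes effective.

10 December 2029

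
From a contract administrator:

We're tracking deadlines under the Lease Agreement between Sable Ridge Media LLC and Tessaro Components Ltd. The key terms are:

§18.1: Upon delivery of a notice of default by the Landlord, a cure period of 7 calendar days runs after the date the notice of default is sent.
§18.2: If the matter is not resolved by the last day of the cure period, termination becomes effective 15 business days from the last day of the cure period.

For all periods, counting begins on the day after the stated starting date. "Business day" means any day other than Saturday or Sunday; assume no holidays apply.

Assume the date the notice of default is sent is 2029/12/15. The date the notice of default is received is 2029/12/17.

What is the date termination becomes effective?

The last day of the cure period: 2029/12/15 + 7 days = 2029/12/22.
The date termination becomes effective: 15 business days after Saturday, 2029/12/22, skipping weekends — Dec 24, Dec 25, Dec 26, Dec 27, …, Jan 9, Jan 10, Jan 11 — lands on Friday, 2030/01/11.

2030/01/11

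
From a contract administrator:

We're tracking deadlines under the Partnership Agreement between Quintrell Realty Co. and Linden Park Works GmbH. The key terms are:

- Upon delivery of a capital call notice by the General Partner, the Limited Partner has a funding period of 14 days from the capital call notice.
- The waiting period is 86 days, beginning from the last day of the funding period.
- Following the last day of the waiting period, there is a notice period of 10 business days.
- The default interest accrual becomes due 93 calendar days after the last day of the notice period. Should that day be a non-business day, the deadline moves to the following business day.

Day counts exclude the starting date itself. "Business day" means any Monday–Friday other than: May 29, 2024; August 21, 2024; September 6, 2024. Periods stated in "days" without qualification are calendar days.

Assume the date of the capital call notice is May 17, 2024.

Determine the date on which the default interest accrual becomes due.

The last day of the funding period: 14 calendar days after May 17, 2024 is May 31, 2024.
The last day of the waiting period: May 31, 2024 + 86 days = August 25, 2024.
From Sunday, August 25, 2024, 10 business days (Aug 26, Aug 27, Aug 28, Aug 29, Aug 30, Sep 2, Sep 3, Sep 4, Sep 5, Sep 9, skipping weekends and the listed holiday on Sep 6) brings us to Monday, September 9, 2024, which is the last day of the notice period.
The date on which the default interest accrual becomes due: September 9, 2024 + 93 days = December 11, 2024. December 11, 2024 is a Wednesday and is not a listed holiday, so no roll-forward applies.

December 11, 2024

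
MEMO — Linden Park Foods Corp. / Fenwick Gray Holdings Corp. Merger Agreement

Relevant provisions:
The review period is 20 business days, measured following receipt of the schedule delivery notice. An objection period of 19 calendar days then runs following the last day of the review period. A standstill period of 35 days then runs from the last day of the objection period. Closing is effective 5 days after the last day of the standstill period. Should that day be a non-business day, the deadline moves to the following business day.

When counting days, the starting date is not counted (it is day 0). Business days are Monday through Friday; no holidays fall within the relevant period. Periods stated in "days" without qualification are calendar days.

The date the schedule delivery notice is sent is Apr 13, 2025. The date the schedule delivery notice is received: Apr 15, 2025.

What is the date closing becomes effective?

The last day of the review period: 20 business days after Tuesday, Apr 15, 2025, skipping weekends — Apr 16, Apr 17, Apr 18, Apr 21, …, May 9, May 12, May 13 — lands on Tuesday, May 13, 2025.
The last day of the objection period: 19 calendar days after May 13, 2025 is Jun 1, 2025.
Adding 35 calendar days to Jun 1, 2025 gives Jul 6, 2025, which is the last day of the standstill period.
The date closing becomes effective: 5 calendar days after Jul 6, 2025 is Jul 11, 2025. Jul 11, 2025 is a Friday, so no roll-forward applies.

Jul 11, 2025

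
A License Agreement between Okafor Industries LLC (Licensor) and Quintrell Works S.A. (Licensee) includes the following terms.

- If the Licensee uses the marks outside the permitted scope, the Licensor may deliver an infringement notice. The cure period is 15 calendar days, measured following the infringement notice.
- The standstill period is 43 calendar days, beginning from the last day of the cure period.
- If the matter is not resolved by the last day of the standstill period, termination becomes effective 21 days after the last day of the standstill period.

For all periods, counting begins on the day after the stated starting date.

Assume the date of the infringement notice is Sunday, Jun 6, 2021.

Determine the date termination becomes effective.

Adding 15 calendar days to Jun 6, 2021 gives Jun 21, 2021, which is the last day of the cure period.
The last day of the standstill period: Jun 21, 2021 + 43 days = Aug 3, 2021.
The date termination becomes effective: Aug 3, 2021 + 21 days = Aug 24, 2021.

Aug 24, 2021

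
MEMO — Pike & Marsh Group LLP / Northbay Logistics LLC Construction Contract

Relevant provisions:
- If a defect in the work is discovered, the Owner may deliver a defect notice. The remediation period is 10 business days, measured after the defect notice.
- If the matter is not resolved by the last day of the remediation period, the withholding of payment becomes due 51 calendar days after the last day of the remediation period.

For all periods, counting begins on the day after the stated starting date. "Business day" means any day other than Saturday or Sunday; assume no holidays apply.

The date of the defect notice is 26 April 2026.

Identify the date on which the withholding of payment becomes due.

From Sunday, 26 April 2026, 10 business days (Apr 27, Apr 28, Apr 29, Apr 30, May 1, May 4, May 5, May 6, May 7, May 8, skipping weekends) brings us to Friday, 8 May 2026, which is the last day of the remediation period.
The date on which the withholding of payment becomes due: 51 calendar days after 8 May 2026 is 28 June 2026.

28 June 2026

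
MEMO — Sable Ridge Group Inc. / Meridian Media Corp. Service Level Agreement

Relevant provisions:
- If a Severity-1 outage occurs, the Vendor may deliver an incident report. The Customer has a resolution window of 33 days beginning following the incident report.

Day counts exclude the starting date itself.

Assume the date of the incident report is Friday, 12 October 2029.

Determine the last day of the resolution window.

14 November 2029

The last day of the resolution window: 33 calendar days after 12 October 2029 is 14 November 2029.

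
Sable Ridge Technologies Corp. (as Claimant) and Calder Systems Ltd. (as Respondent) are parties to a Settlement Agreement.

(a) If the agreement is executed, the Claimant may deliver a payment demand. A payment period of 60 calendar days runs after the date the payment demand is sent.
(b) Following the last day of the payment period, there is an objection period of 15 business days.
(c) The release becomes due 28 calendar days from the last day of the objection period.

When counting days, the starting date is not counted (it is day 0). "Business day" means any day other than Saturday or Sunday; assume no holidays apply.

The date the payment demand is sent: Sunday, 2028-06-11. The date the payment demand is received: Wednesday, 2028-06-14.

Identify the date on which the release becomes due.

2028-09-28

The last day of the payment period: 60 calendar days after 2028-06-11 is 2028-08-10.
The last day of the objection period: 15 business days after Thursday, 2028-08-10, skipping weekends — Aug 11, Aug 14, Aug 15, Aug 16, …, Aug 29, Aug 30, Aug 31 — lands on Thursday, 2028-08-31.
The date on which the release becomes due: 2028-08-31 + 28 days = 2028-09-28.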